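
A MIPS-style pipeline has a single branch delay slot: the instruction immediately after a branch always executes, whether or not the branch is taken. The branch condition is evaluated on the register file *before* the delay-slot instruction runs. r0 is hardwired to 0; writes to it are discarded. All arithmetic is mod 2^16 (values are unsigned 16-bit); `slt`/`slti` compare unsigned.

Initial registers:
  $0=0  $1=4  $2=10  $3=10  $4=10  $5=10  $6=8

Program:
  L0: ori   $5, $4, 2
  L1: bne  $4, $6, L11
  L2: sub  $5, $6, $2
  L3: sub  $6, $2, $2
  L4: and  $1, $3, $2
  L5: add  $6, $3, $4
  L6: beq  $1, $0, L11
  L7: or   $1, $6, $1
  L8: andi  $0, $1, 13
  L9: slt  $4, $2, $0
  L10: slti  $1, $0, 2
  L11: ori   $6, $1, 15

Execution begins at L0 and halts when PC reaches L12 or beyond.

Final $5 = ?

65534

  step pc=0: ori   $5, $4, 2  regs=(0,4,10,10,10,10,8)
  step pc=1: bne  $4, $6, L11  cond=T  regs=(0,4,10,10,10,10,8)
  step pc=2: sub  $5, $6, $2  regs=(0,4,10,10,10,65534,8)
  step pc=11: ori   $6, $1, 15  regs=(0,4,10,10,10,65534,15)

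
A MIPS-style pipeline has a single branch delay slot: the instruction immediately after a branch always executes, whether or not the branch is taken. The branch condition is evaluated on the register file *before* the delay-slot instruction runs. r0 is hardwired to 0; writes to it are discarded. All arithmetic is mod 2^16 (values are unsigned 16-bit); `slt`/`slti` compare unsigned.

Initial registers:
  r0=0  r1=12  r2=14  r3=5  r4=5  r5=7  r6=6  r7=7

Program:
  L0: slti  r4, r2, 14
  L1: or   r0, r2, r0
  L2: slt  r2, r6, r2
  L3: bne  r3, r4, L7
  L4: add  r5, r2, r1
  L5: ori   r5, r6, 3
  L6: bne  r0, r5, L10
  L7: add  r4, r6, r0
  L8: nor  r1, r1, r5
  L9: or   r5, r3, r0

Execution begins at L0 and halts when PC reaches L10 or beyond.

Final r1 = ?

[0] slti  r4, r2, 14  →  {r0:0, r1:12, r2:14, r3:5, r4:0, r5:7, r6:6, r7:7}
[1] or   r0, r2, r0  →  {r0:0, r1:12, r2:14, r3:5, r4:0, r5:7, r6:6, r7:7}
[2] slt  r2, r6, r2  →  {r0:0, r1:12, r2:1, r3:5, r4:0, r5:7, r6:6, r7:7}
[3] bne  r3, r4, L7  →  {r0:0, r1:12, r2:1, r3:5, r4:0, r5:7, r6:6, r7:7}  ⟨branch taken⟩
[4] add  r5, r2, r1  →  {r0:0, r1:12, r2:1, r3:5, r4:0, r5:13, r6:6, r7:7}
[7] add  r4, r6, r0  →  {r0:0, r1:12, r2:1, r3:5, r4:6, r5:13, r6:6, r7:7}
[8] nor  r1, r1, r5  →  {r0:0, r1:65522, r2:1, r3:5, r4:6, r5:13, r6:6, r7:7}
[9] or   r5, r3, r0  →  {r0:0, r1:65522, r2:1, r3:5, r4:6, r5:5, r6:6, r7:7}

65522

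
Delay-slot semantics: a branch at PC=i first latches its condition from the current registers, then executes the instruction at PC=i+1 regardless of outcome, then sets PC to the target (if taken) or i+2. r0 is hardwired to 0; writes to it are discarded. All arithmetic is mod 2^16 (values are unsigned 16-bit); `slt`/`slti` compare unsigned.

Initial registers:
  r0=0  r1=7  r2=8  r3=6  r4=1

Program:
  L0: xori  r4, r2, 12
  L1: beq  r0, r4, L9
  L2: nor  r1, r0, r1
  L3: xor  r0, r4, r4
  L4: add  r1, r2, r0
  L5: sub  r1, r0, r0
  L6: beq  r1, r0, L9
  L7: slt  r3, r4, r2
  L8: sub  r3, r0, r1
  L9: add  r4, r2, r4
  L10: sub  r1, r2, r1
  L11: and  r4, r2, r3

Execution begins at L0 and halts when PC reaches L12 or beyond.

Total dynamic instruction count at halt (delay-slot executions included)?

11

  step pc=0: xori  r4, r2, 12  regs=(0,7,8,6,4)
  step pc=1: beq  r0, r4, L9  cond=F  regs=(0,7,8,6,4)
  step pc=2: nor  r1, r0, r1  regs=(0,65528,8,6,4)
  step pc=3: xor  r0, r4, r4  regs=(0,65528,8,6,4)
  step pc=4: add  r1, r2, r0  regs=(0,8,8,6,4)
  step pc=5: sub  r1, r0, r0  regs=(0,0,8,6,4)
  step pc=6: beq  r1, r0, L9  cond=T  regs=(0,0,8,6,4)
  step pc=7: slt  r3, r4, r2  regs=(0,0,8,1,4)
  step pc=9: add  r4, r2, r4  regs=(0,0,8,1,12)
  step pc=10: sub  r1, r2, r1  regs=(0,8,8,1,12)
  step pc=11: and  r4, r2, r3  regs=(0,8,8,1,0)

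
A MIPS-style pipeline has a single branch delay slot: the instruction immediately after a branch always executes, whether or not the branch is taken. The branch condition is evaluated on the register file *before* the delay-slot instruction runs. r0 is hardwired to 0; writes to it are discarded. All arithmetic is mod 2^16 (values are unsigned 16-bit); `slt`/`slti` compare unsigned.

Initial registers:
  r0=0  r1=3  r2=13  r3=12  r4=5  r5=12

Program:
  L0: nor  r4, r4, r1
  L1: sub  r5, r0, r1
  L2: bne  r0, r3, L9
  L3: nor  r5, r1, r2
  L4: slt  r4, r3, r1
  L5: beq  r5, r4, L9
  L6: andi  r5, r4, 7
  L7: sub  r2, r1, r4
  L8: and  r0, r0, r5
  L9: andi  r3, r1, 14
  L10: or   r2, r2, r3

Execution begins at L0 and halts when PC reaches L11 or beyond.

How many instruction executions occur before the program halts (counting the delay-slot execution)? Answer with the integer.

6

[0] nor  r4, r4, r1  →  {r0:0, r1:3, r2:13, r3:12, r4:65528, r5:12}
[1] sub  r5, r0, r1  →  {r0:0, r1:3, r2:13, r3:12, r4:65528, r5:65533}
[2] bne  r0, r3, L9  →  {r0:0, r1:3, r2:13, r3:12, r4:65528, r5:65533}  ⟨branch taken⟩
[3] nor  r5, r1, r2  →  {r0:0, r1:3, r2:13, r3:12, r4:65528, r5:65520}
[9] andi  r3, r1, 14  →  {r0:0, r1:3, r2:13, r3:2, r4:65528, r5:65520}
[10] or   r2, r2, r3  →  {r0:0, r1:3, r2:15, r3:2, r4:65528, r5:65520}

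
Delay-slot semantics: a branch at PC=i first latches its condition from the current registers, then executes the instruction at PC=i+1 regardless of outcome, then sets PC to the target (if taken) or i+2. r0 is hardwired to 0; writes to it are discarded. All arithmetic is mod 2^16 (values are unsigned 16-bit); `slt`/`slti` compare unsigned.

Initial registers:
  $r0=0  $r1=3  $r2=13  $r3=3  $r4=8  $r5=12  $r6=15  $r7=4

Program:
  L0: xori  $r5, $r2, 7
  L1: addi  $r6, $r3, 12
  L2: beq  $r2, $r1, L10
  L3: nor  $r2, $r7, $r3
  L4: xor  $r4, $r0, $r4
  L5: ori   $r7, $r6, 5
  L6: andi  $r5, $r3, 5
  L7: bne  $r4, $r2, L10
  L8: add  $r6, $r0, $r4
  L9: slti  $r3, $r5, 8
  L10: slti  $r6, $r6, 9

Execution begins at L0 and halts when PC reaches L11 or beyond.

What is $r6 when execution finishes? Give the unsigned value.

#0 xori  $r5, $r2, 7 ; 0/3/13/3/8/10/15/4
#1 addi  $r6, $r3, 12 ; 0/3/13/3/8/10/15/4
#2 beq  $r2, $r1, L10 ; 0/3/13/3/8/10/15/4 ; →fallthru
#3 nor  $r2, $r7, $r3 ; 0/3/65528/3/8/10/15/4
#4 xor  $r4, $r0, $r4 ; 0/3/65528/3/8/10/15/4
#5 ori   $r7, $r6, 5 ; 0/3/65528/3/8/10/15/15
#6 andi  $r5, $r3, 5 ; 0/3/65528/3/8/1/15/15
#7 bne  $r4, $r2, L10 ; 0/3/65528/3/8/1/15/15 ; →target
#8 add  $r6, $r0, $r4 ; 0/3/65528/3/8/1/8/15
#10 slti  $r6, $r6, 9 ; 0/3/65528/3/8/1/1/15

1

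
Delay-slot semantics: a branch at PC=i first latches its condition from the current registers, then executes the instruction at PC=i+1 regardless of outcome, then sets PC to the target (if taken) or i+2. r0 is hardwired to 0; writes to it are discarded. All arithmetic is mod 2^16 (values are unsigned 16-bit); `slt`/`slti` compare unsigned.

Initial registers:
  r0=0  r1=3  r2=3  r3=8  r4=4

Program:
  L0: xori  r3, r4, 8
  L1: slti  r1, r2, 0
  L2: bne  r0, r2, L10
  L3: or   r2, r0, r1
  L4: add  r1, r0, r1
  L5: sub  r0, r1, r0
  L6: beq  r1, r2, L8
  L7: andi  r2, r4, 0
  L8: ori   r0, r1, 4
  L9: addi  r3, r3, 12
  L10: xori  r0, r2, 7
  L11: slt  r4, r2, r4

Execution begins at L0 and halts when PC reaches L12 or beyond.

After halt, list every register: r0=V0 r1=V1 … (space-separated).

  step pc=0: xori  r3, r4, 8  regs=(0,3,3,12,4)
  step pc=1: slti  r1, r2, 0  regs=(0,0,3,12,4)
  step pc=2: bne  r0, r2, L10  cond=T  regs=(0,0,3,12,4)
  step pc=3: or   r2, r0, r1  regs=(0,0,0,12,4)
  step pc=10: xori  r0, r2, 7  regs=(0,0,0,12,4)
  step pc=11: slt  r4, r2, r4  regs=(0,0,0,12,1)

r0=0 r1=0 r2=0 r3=12 r4=1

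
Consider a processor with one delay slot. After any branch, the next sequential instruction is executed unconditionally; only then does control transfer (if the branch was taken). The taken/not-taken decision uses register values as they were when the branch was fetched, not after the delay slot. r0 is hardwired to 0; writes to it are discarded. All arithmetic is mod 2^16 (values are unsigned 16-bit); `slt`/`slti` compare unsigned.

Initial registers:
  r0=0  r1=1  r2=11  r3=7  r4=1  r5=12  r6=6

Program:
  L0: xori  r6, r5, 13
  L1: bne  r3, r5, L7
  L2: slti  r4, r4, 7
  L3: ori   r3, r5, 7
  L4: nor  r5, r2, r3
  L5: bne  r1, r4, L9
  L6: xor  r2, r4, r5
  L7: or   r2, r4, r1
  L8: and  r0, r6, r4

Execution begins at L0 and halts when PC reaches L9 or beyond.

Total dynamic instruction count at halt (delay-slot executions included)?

5

  step pc=0: xori  r6, r5, 13  regs=(0,1,11,7,1,12,1)
  step pc=1: bne  r3, r5, L7  cond=T  regs=(0,1,11,7,1,12,1)
  step pc=2: slti  r4, r4, 7  regs=(0,1,11,7,1,12,1)
  step pc=7: or   r2, r4, r1  regs=(0,1,1,7,1,12,1)
  step pc=8: and  r0, r6, r4  regs=(0,1,1,7,1,12,1)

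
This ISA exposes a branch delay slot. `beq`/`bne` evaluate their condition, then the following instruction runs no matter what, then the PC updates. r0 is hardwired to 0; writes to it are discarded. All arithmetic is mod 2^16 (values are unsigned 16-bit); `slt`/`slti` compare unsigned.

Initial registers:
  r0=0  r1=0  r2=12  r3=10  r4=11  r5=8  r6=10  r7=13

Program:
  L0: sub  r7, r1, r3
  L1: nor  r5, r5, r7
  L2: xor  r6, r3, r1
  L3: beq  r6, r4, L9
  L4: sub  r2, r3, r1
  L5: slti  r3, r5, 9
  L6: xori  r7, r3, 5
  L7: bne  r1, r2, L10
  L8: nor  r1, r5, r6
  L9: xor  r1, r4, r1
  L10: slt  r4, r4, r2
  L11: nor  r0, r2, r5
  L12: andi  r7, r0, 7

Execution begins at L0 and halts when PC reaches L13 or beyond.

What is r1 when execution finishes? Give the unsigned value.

65524

[0] sub  r7, r1, r3  →  {r0:0, r1:0, r2:12, r3:10, r4:11, r5:8, r6:10, r7:65526}
[1] nor  r5, r5, r7  →  {r0:0, r1:0, r2:12, r3:10, r4:11, r5:1, r6:10, r7:65526}
[2] xor  r6, r3, r1  →  {r0:0, r1:0, r2:12, r3:10, r4:11, r5:1, r6:10, r7:65526}
[3] beq  r6, r4, L9  →  {r0:0, r1:0, r2:12, r3:10, r4:11, r5:1, r6:10, r7:65526}  ⟨branch fallthrough⟩
[4] sub  r2, r3, r1  →  {r0:0, r1:0, r2:10, r3:10, r4:11, r5:1, r6:10, r7:65526}
[5] slti  r3, r5, 9  →  {r0:0, r1:0, r2:10, r3:1, r4:11, r5:1, r6:10, r7:65526}
[6] xori  r7, r3, 5  →  {r0:0, r1:0, r2:10, r3:1, r4:11, r5:1, r6:10, r7:4}
[7] bne  r1, r2, L10  →  {r0:0, r1:0, r2:10, r3:1, r4:11, r5:1, r6:10, r7:4}  ⟨branch taken⟩
[8] nor  r1, r5, r6  →  {r0:0, r1:65524, r2:10, r3:1, r4:11, r5:1, r6:10, r7:4}
[10] slt  r4, r4, r2  →  {r0:0, r1:65524, r2:10, r3:1, r4:0, r5:1, r6:10, r7:4}
[11] nor  r0, r2, r5  →  {r0:0, r1:65524, r2:10, r3:1, r4:0, r5:1, r6:10, r7:4}
[12] andi  r7, r0, 7  →  {r0:0, r1:65524, r2:10, r3:1, r4:0, r5:1, r6:10, r7:0}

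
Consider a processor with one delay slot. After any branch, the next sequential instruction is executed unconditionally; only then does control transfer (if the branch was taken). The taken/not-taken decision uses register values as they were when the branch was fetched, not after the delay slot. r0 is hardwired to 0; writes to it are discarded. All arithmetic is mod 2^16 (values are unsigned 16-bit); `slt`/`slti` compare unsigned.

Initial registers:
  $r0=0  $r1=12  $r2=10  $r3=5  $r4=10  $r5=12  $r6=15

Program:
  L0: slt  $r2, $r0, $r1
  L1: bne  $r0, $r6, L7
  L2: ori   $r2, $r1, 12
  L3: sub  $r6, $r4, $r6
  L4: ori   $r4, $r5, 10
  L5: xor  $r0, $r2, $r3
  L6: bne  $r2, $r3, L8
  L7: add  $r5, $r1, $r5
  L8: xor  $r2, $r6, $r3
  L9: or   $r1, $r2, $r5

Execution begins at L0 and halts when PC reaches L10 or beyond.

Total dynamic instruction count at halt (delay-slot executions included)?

6

#0 slt  $r2, $r0, $r1 ; 0/12/1/5/10/12/15
#1 bne  $r0, $r6, L7 ; 0/12/1/5/10/12/15 ; →target
#2 ori   $r2, $r1, 12 ; 0/12/12/5/10/12/15
#7 add  $r5, $r1, $r5 ; 0/12/12/5/10/24/15
#8 xor  $r2, $r6, $r3 ; 0/12/10/5/10/24/15
#9 or   $r1, $r2, $r5 ; 0/26/10/5/10/24/15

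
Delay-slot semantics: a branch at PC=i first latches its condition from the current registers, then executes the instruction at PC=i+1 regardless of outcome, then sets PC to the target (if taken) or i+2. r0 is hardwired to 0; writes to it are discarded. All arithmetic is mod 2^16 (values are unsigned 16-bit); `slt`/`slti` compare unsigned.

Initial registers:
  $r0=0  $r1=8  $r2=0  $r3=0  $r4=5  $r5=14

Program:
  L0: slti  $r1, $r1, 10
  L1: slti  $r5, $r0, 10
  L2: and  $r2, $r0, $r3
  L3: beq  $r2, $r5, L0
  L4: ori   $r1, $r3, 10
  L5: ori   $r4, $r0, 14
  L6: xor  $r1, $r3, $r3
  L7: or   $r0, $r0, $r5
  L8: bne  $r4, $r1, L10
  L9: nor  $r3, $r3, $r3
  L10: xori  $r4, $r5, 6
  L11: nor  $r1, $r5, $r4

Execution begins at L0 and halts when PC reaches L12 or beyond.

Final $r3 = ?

65535

  step pc=0: slti  $r1, $r1, 10  regs=(0,1,0,0,5,14)
  step pc=1: slti  $r5, $r0, 10  regs=(0,1,0,0,5,1)
  step pc=2: and  $r2, $r0, $r3  regs=(0,1,0,0,5,1)
  step pc=3: beq  $r2, $r5, L0  cond=F  regs=(0,1,0,0,5,1)
  step pc=4: ori   $r1, $r3, 10  regs=(0,10,0,0,5,1)
  step pc=5: ori   $r4, $r0, 14  regs=(0,10,0,0,14,1)
  step pc=6: xor  $r1, $r3, $r3  regs=(0,0,0,0,14,1)
  step pc=7: or   $r0, $r0, $r5  regs=(0,0,0,0,14,1)
  step pc=8: bne  $r4, $r1, L10  cond=T  regs=(0,0,0,0,14,1)
  step pc=9: nor  $r3, $r3, $r3  regs=(0,0,0,65535,14,1)
  step pc=10: xori  $r4, $r5, 6  regs=(0,0,0,65535,7,1)
  step pc=11: nor  $r1, $r5, $r4  regs=(0,65528,0,65535,7,1)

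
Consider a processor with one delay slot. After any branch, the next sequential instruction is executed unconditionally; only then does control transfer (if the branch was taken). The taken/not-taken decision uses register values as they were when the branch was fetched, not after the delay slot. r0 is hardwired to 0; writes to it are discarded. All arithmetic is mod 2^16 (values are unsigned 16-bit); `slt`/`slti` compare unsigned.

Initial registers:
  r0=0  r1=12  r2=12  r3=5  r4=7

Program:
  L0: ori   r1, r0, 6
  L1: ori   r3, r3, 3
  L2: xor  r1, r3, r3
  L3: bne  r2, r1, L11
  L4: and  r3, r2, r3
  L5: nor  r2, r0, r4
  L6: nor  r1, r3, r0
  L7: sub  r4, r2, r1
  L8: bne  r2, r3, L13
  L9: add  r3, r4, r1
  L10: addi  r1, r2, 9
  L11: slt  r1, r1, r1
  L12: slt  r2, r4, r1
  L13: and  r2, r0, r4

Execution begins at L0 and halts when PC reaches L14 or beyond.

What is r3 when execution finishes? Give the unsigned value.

4

  step pc=0: ori   r1, r0, 6  regs=(0,6,12,5,7)
  step pc=1: ori   r3, r3, 3  regs=(0,6,12,7,7)
  step pc=2: xor  r1, r3, r3  regs=(0,0,12,7,7)
  step pc=3: bne  r2, r1, L11  cond=T  regs=(0,0,12,7,7)
  step pc=4: and  r3, r2, r3  regs=(0,0,12,4,7)
  step pc=11: slt  r1, r1, r1  regs=(0,0,12,4,7)
  step pc=12: slt  r2, r4, r1  regs=(0,0,0,4,7)
  step pc=13: and  r2, r0, r4  regs=(0,0,0,4,7)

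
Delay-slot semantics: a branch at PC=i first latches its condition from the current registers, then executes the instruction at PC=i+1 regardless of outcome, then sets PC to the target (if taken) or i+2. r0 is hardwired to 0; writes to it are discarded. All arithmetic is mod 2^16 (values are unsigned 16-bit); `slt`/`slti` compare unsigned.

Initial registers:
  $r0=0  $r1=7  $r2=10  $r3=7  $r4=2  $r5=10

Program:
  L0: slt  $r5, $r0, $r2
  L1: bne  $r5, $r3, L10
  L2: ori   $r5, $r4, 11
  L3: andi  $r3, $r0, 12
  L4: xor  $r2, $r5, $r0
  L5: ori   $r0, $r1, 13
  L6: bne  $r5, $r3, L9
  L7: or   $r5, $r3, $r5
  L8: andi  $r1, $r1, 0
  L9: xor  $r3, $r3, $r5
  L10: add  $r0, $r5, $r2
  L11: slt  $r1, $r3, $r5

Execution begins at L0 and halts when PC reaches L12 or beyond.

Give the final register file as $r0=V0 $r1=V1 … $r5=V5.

PC=0  slt  $r5, $r0, $r2     | $r0=0 $r1=7 $r2=10 $r3=7 $r4=2 $r5=1
PC=1  bne  $r5, $r3, L10     | $r0=0 $r1=7 $r2=10 $r3=7 $r4=2 $r5=1  [TAKEN]
PC=2  ori   $r5, $r4, 11     | $r0=0 $r1=7 $r2=10 $r3=7 $r4=2 $r5=11
PC=10 add  $r0, $r5, $r2     | $r0=0 $r1=7 $r2=10 $r3=7 $r4=2 $r5=11
PC=11 slt  $r1, $r3, $r5     | $r0=0 $r1=1 $r2=10 $r3=7 $r4=2 $r5=11

$r0=0 $r1=1 $r2=10 $r3=7 $r4=2 $r5=11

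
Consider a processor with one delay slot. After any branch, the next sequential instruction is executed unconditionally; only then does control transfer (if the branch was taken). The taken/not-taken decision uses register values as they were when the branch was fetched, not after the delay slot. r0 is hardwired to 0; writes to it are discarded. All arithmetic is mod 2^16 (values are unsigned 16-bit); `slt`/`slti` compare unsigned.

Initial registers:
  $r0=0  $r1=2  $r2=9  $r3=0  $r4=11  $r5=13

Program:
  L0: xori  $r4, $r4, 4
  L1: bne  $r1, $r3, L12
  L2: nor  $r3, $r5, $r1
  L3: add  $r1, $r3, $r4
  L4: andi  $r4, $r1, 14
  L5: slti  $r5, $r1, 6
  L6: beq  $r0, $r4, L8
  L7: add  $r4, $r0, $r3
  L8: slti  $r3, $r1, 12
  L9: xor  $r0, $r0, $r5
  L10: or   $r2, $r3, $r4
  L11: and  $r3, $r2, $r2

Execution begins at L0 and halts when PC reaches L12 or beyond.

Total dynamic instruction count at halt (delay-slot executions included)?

#0 xori  $r4, $r4, 4 ; 0/2/9/0/15/13
#1 bne  $r1, $r3, L12 ; 0/2/9/0/15/13 ; →target
#2 nor  $r3, $r5, $r1 ; 0/2/9/65520/15/13

3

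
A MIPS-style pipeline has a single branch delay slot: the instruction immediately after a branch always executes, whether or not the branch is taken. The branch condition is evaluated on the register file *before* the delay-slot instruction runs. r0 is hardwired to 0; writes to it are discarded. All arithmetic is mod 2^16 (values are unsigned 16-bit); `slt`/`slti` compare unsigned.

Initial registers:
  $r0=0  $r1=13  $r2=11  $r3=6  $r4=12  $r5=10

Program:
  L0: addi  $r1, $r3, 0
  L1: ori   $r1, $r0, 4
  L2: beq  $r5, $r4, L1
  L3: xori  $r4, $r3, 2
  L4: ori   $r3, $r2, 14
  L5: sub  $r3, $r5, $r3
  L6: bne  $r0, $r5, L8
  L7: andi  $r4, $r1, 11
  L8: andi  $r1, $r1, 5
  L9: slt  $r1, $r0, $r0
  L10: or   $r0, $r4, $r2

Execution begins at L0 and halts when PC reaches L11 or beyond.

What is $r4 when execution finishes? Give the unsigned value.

#0 addi  $r1, $r3, 0 ; 0/6/11/6/12/10
#1 ori   $r1, $r0, 4 ; 0/4/11/6/12/10
#2 beq  $r5, $r4, L1 ; 0/4/11/6/12/10 ; →fallthru
#3 xori  $r4, $r3, 2 ; 0/4/11/6/4/10
#4 ori   $r3, $r2, 14 ; 0/4/11/15/4/10
#5 sub  $r3, $r5, $r3 ; 0/4/11/65531/4/10
#6 bne  $r0, $r5, L8 ; 0/4/11/65531/4/10 ; →target
#7 andi  $r4, $r1, 11 ; 0/4/11/65531/0/10
#8 andi  $r1, $r1, 5 ; 0/4/11/65531/0/10
#9 slt  $r1, $r0, $r0 ; 0/0/11/65531/0/10
#10 or   $r0, $r4, $r2 ; 0/0/11/65531/0/10

0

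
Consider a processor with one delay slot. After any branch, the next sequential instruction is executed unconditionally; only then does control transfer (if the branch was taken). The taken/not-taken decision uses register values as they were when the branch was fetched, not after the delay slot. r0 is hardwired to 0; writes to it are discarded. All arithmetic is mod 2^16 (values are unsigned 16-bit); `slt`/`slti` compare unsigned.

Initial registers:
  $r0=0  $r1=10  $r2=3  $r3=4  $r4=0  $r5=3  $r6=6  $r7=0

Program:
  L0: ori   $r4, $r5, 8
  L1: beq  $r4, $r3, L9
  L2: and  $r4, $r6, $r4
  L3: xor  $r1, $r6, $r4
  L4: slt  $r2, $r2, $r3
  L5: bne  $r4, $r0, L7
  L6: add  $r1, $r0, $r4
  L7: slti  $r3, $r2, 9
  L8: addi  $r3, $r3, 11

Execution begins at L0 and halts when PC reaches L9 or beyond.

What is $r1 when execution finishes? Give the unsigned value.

PC=0  ori   $r4, $r5, 8      | $r0=0 $r1=10 $r2=3 $r3=4 $r4=11 $r5=3 $r6=6 $r7=0
PC=1  beq  $r4, $r3, L9      | $r0=0 $r1=10 $r2=3 $r3=4 $r4=11 $r5=3 $r6=6 $r7=0  [not taken]
PC=2  and  $r4, $r6, $r4     | $r0=0 $r1=10 $r2=3 $r3=4 $r4=2 $r5=3 $r6=6 $r7=0
PC=3  xor  $r1, $r6, $r4     | $r0=0 $r1=4 $r2=3 $r3=4 $r4=2 $r5=3 $r6=6 $r7=0
PC=4  slt  $r2, $r2, $r3     | $r0=0 $r1=4 $r2=1 $r3=4 $r4=2 $r5=3 $r6=6 $r7=0
PC=5  bne  $r4, $r0, L7      | $r0=0 $r1=4 $r2=1 $r3=4 $r4=2 $r5=3 $r6=6 $r7=0  [TAKEN]
PC=6  add  $r1, $r0, $r4     | $r0=0 $r1=2 $r2=1 $r3=4 $r4=2 $r5=3 $r6=6 $r7=0
PC=7  slti  $r3, $r2, 9      | $r0=0 $r1=2 $r2=1 $r3=1 $r4=2 $r5=3 $r6=6 $r7=0
PC=8  addi  $r3, $r3, 11     | $r0=0 $r1=2 $r2=1 $r3=12 $r4=2 $r5=3 $r6=6 $r7=0

2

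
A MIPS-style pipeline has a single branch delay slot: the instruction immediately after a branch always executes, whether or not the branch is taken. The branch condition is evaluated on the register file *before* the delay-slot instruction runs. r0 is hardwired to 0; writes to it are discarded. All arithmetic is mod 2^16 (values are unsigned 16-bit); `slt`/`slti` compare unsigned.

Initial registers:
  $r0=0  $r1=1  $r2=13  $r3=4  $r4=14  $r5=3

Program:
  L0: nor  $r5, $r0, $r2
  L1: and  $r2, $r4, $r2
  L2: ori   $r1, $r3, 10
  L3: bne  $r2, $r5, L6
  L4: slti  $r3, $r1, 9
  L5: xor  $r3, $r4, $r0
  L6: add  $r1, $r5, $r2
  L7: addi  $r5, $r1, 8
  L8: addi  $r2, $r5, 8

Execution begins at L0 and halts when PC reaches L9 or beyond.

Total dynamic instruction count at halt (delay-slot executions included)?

8

PC=0  nor  $r5, $r0, $r2     | $r0=0 $r1=1 $r2=13 $r3=4 $r4=14 $r5=65522
PC=1  and  $r2, $r4, $r2     | $r0=0 $r1=1 $r2=12 $r3=4 $r4=14 $r5=65522
PC=2  ori   $r1, $r3, 10     | $r0=0 $r1=14 $r2=12 $r3=4 $r4=14 $r5=65522
PC=3  bne  $r2, $r5, L6      | $r0=0 $r1=14 $r2=12 $r3=4 $r4=14 $r5=65522  [TAKEN]
PC=4  slti  $r3, $r1, 9      | $r0=0 $r1=14 $r2=12 $r3=0 $r4=14 $r5=65522
PC=6  add  $r1, $r5, $r2     | $r0=0 $r1=65534 $r2=12 $r3=0 $r4=14 $r5=65522
PC=7  addi  $r5, $r1, 8      | $r0=0 $r1=65534 $r2=12 $r3=0 $r4=14 $r5=6
PC=8  addi  $r2, $r5, 8      | $r0=0 $r1=65534 $r2=14 $r3=0 $r4=14 $r5=6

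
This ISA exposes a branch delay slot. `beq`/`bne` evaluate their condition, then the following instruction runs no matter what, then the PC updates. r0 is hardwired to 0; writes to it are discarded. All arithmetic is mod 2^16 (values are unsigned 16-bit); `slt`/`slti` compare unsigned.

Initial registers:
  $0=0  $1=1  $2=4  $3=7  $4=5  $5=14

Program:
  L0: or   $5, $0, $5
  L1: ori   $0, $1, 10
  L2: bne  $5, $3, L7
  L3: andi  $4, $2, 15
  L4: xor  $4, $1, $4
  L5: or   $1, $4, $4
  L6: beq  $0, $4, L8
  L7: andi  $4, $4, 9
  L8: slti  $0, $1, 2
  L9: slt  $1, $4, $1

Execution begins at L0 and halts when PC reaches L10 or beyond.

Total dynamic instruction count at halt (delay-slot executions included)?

  step pc=0: or   $5, $0, $5  regs=(0,1,4,7,5,14)
  step pc=1: ori   $0, $1, 10  regs=(0,1,4,7,5,14)
  step pc=2: bne  $5, $3, L7  cond=T  regs=(0,1,4,7,5,14)
  step pc=3: andi  $4, $2, 15  regs=(0,1,4,7,4,14)
  step pc=7: andi  $4, $4, 9  regs=(0,1,4,7,0,14)
  step pc=8: slti  $0, $1, 2  regs=(0,1,4,7,0,14)
  step pc=9: slt  $1, $4, $1  regs=(0,1,4,7,0,14)

7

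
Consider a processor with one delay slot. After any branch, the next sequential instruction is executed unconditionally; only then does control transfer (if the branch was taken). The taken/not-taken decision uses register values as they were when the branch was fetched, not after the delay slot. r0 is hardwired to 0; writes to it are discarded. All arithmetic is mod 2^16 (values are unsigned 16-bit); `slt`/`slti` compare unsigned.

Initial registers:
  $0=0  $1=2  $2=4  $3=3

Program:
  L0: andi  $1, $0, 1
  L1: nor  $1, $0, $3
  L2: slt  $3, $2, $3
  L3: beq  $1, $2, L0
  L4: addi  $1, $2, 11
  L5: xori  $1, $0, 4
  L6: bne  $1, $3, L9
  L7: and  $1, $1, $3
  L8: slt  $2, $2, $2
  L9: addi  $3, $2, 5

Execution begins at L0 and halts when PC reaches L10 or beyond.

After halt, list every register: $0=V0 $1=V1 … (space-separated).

$0=0 $1=0 $2=4 $3=9

#0 andi  $1, $0, 1 ; 0/0/4/3
#1 nor  $1, $0, $3 ; 0/65532/4/3
#2 slt  $3, $2, $3 ; 0/65532/4/0
#3 beq  $1, $2, L0 ; 0/65532/4/0 ; →fallthru
#4 addi  $1, $2, 11 ; 0/15/4/0
#5 xori  $1, $0, 4 ; 0/4/4/0
#6 bne  $1, $3, L9 ; 0/4/4/0 ; →target
#7 and  $1, $1, $3 ; 0/0/4/0
#9 addi  $3, $2, 5 ; 0/0/4/9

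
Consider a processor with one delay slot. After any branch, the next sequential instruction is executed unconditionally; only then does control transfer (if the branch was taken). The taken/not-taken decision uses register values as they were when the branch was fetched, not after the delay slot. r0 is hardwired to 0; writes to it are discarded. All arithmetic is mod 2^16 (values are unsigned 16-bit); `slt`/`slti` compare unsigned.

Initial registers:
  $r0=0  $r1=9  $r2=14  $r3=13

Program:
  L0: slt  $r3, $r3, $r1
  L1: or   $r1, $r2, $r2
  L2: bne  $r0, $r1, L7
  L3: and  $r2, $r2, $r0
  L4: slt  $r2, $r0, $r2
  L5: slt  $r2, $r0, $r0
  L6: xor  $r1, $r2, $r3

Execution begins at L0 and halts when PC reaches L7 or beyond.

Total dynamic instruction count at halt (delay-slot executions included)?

4

  step pc=0: slt  $r3, $r3, $r1  regs=(0,9,14,0)
  step pc=1: or   $r1, $r2, $r2  regs=(0,14,14,0)
  step pc=2: bne  $r0, $r1, L7  cond=T  regs=(0,14,14,0)
  step pc=3: and  $r2, $r2, $r0  regs=(0,14,0,0)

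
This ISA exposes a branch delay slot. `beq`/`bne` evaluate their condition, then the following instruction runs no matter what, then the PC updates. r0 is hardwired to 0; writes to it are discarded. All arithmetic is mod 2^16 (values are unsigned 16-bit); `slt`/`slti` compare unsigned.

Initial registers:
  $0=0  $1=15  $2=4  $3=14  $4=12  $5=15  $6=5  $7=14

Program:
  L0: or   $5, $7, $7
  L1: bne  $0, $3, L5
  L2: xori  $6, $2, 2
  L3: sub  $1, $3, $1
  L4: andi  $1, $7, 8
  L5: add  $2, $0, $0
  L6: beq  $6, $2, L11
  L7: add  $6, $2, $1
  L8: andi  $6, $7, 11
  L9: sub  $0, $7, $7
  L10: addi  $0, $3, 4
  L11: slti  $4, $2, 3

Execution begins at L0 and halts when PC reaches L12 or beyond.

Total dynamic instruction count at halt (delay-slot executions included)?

10

  step pc=0: or   $5, $7, $7  regs=(0,15,4,14,12,14,5,14)
  step pc=1: bne  $0, $3, L5  cond=T  regs=(0,15,4,14,12,14,5,14)
  step pc=2: xori  $6, $2, 2  regs=(0,15,4,14,12,14,6,14)
  step pc=5: add  $2, $0, $0  regs=(0,15,0,14,12,14,6,14)
  step pc=6: beq  $6, $2, L11  cond=F  regs=(0,15,0,14,12,14,6,14)
  step pc=7: add  $6, $2, $1  regs=(0,15,0,14,12,14,15,14)
  step pc=8: andi  $6, $7, 11  regs=(0,15,0,14,12,14,10,14)
  step pc=9: sub  $0, $7, $7  regs=(0,15,0,14,12,14,10,14)
  step pc=10: addi  $0, $3, 4  regs=(0,15,0,14,12,14,10,14)
  step pc=11: slti  $4, $2, 3  regs=(0,15,0,14,1,14,10,14)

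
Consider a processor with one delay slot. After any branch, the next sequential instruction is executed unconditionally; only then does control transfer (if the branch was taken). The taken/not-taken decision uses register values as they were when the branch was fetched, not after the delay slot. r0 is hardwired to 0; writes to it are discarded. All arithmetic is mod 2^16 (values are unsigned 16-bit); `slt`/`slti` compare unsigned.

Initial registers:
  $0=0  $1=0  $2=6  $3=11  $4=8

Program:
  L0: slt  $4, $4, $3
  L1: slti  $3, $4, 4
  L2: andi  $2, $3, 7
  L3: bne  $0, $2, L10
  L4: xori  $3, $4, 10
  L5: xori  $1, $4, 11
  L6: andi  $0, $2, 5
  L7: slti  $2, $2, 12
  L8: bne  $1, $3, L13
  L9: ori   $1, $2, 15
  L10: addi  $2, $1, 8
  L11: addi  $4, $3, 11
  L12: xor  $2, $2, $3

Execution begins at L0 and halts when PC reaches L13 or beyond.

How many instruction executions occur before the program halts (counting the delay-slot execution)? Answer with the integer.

8

PC=0  slt  $4, $4, $3        | $0=0 $1=0 $2=6 $3=11 $4=1
PC=1  slti  $3, $4, 4        | $0=0 $1=0 $2=6 $3=1 $4=1
PC=2  andi  $2, $3, 7        | $0=0 $1=0 $2=1 $3=1 $4=1
PC=3  bne  $0, $2, L10       | $0=0 $1=0 $2=1 $3=1 $4=1  [TAKEN]
PC=4  xori  $3, $4, 10       | $0=0 $1=0 $2=1 $3=11 $4=1
PC=10 addi  $2, $1, 8        | $0=0 $1=0 $2=8 $3=11 $4=1
PC=11 addi  $4, $3, 11       | $0=0 $1=0 $2=8 $3=11 $4=22
PC=12 xor  $2, $2, $3        | $0=0 $1=0 $2=3 $3=11 $4=22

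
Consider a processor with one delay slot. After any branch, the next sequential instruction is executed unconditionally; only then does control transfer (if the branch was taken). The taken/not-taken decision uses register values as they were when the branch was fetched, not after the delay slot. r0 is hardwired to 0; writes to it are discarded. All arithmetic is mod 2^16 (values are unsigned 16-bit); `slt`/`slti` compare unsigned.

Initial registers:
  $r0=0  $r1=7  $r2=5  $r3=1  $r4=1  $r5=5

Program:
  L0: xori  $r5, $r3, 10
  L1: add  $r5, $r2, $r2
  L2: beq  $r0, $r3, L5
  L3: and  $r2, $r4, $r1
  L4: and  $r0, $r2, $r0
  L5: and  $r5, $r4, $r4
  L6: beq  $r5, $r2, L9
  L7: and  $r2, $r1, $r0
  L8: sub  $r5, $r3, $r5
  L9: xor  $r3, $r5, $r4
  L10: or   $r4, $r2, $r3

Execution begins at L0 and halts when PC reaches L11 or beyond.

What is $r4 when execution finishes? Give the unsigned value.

  step pc=0: xori  $r5, $r3, 10  regs=(0,7,5,1,1,11)
  step pc=1: add  $r5, $r2, $r2  regs=(0,7,5,1,1,10)
  step pc=2: beq  $r0, $r3, L5  cond=F  regs=(0,7,5,1,1,10)
  step pc=3: and  $r2, $r4, $r1  regs=(0,7,1,1,1,10)
  step pc=4: and  $r0, $r2, $r0  regs=(0,7,1,1,1,10)
  step pc=5: and  $r5, $r4, $r4  regs=(0,7,1,1,1,1)
  step pc=6: beq  $r5, $r2, L9  cond=T  regs=(0,7,1,1,1,1)
  step pc=7: and  $r2, $r1, $r0  regs=(0,7,0,1,1,1)
  step pc=9: xor  $r3, $r5, $r4  regs=(0,7,0,0,1,1)
  step pc=10: or   $r4, $r2, $r3  regs=(0,7,0,0,0,1)

0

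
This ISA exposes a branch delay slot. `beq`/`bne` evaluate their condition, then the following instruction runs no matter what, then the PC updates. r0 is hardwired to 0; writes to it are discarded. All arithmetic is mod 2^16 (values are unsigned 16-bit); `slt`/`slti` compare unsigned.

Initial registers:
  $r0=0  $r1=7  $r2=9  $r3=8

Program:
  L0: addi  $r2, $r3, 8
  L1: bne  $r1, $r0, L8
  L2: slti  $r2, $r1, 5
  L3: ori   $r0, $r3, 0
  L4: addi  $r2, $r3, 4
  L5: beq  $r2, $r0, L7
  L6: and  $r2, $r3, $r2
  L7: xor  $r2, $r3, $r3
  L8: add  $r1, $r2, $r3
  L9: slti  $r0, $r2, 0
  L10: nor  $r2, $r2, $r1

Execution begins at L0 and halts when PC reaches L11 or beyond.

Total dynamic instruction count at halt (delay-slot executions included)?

#0 addi  $r2, $r3, 8 ; 0/7/16/8
#1 bne  $r1, $r0, L8 ; 0/7/16/8 ; →target
#2 slti  $r2, $r1, 5 ; 0/7/0/8
#8 add  $r1, $r2, $r3 ; 0/8/0/8
#9 slti  $r0, $r2, 0 ; 0/8/0/8
#10 nor  $r2, $r2, $r1 ; 0/8/65527/8

6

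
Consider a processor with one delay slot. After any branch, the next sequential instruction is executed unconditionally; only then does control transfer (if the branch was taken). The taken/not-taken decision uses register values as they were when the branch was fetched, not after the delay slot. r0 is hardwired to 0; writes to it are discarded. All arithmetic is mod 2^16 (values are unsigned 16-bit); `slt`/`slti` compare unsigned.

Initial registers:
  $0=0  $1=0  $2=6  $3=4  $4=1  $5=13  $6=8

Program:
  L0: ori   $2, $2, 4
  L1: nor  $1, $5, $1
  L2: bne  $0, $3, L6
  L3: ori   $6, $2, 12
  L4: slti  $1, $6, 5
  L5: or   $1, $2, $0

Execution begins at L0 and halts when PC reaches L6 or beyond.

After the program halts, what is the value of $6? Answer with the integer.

14

PC=0  ori   $2, $2, 4        | $0=0 $1=0 $2=6 $3=4 $4=1 $5=13 $6=8
PC=1  nor  $1, $5, $1        | $0=0 $1=65522 $2=6 $3=4 $4=1 $5=13 $6=8
PC=2  bne  $0, $3, L6        | $0=0 $1=65522 $2=6 $3=4 $4=1 $5=13 $6=8  [TAKEN]
PC=3  ori   $6, $2, 12       | $0=0 $1=65522 $2=6 $3=4 $4=1 $5=13 $6=14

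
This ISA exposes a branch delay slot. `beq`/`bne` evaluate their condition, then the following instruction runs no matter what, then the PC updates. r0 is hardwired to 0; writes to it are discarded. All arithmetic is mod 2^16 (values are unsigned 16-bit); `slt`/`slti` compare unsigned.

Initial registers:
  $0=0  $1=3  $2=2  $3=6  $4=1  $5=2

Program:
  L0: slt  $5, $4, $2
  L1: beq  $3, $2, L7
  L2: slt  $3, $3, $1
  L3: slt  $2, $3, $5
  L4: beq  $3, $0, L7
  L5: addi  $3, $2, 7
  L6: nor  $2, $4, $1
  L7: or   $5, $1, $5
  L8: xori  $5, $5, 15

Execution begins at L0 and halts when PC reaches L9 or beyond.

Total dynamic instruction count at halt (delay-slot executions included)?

[0] slt  $5, $4, $2  →  {$0:0, $1:3, $2:2, $3:6, $4:1, $5:1}
[1] beq  $3, $2, L7  →  {$0:0, $1:3, $2:2, $3:6, $4:1, $5:1}  ⟨branch fallthrough⟩
[2] slt  $3, $3, $1  →  {$0:0, $1:3, $2:2, $3:0, $4:1, $5:1}
[3] slt  $2, $3, $5  →  {$0:0, $1:3, $2:1, $3:0, $4:1, $5:1}
[4] beq  $3, $0, L7  →  {$0:0, $1:3, $2:1, $3:0, $4:1, $5:1}  ⟨branch taken⟩
[5] addi  $3, $2, 7  →  {$0:0, $1:3, $2:1, $3:8, $4:1, $5:1}
[7] or   $5, $1, $5  →  {$0:0, $1:3, $2:1, $3:8, $4:1, $5:3}
[8] xori  $5, $5, 15  →  {$0:0, $1:3, $2:1, $3:8, $4:1, $5:12}

8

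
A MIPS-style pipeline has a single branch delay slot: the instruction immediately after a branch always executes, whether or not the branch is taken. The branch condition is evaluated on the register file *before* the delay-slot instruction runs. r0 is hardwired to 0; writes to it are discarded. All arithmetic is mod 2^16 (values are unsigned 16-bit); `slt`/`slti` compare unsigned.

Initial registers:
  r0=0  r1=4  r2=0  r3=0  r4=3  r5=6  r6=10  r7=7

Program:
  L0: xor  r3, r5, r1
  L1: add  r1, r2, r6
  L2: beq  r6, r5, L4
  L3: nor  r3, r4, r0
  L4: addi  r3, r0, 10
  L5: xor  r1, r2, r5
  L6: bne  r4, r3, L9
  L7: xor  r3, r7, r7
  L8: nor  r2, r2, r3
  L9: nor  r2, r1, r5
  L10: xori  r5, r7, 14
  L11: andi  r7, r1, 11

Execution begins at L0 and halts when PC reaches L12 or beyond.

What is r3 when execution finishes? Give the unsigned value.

0

PC=0  xor  r3, r5, r1        | r0=0 r1=4 r2=0 r3=2 r4=3 r5=6 r6=10 r7=7
PC=1  add  r1, r2, r6        | r0=0 r1=10 r2=0 r3=2 r4=3 r5=6 r6=10 r7=7
PC=2  beq  r6, r5, L4        | r0=0 r1=10 r2=0 r3=2 r4=3 r5=6 r6=10 r7=7  [not taken]
PC=3  nor  r3, r4, r0        | r0=0 r1=10 r2=0 r3=65532 r4=3 r5=6 r6=10 r7=7
PC=4  addi  r3, r0, 10       | r0=0 r1=10 r2=0 r3=10 r4=3 r5=6 r6=10 r7=7
PC=5  xor  r1, r2, r5        | r0=0 r1=6 r2=0 r3=10 r4=3 r5=6 r6=10 r7=7
PC=6  bne  r4, r3, L9        | r0=0 r1=6 r2=0 r3=10 r4=3 r5=6 r6=10 r7=7  [TAKEN]
PC=7  xor  r3, r7, r7        | r0=0 r1=6 r2=0 r3=0 r4=3 r5=6 r6=10 r7=7
PC=9  nor  r2, r1, r5        | r0=0 r1=6 r2=65529 r3=0 r4=3 r5=6 r6=10 r7=7
PC=10 xori  r5, r7, 14       | r0=0 r1=6 r2=65529 r3=0 r4=3 r5=9 r6=10 r7=7
PC=11 andi  r7, r1, 11       | r0=0 r1=6 r2=65529 r3=0 r4=3 r5=9 r6=10 r7=2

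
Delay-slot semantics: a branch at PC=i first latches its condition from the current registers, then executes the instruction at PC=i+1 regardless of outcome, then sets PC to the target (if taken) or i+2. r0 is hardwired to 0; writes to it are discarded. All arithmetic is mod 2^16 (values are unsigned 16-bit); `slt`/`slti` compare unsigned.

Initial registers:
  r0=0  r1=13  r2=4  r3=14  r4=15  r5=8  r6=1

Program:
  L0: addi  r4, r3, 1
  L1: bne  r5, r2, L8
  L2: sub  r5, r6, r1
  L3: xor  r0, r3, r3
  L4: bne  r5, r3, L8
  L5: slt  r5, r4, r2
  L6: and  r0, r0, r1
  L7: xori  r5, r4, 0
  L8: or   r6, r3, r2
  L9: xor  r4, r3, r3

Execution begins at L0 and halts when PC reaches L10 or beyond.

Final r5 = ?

#0 addi  r4, r3, 1 ; 0/13/4/14/15/8/1
#1 bne  r5, r2, L8 ; 0/13/4/14/15/8/1 ; →target
#2 sub  r5, r6, r1 ; 0/13/4/14/15/65524/1
#8 or   r6, r3, r2 ; 0/13/4/14/15/65524/14
#9 xor  r4, r3, r3 ; 0/13/4/14/0/65524/14

65524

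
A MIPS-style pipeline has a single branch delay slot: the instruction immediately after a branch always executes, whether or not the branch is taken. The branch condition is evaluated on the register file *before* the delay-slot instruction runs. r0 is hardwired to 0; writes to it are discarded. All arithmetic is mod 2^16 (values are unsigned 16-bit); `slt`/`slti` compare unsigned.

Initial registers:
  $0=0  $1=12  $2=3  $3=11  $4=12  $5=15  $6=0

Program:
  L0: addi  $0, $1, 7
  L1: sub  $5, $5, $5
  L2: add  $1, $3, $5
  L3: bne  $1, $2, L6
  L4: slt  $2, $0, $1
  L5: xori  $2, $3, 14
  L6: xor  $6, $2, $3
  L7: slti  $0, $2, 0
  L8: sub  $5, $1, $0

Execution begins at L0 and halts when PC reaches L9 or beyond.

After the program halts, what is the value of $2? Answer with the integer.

[0] addi  $0, $1, 7  →  {$0:0, $1:12, $2:3, $3:11, $4:12, $5:15, $6:0}
[1] sub  $5, $5, $5  →  {$0:0, $1:12, $2:3, $3:11, $4:12, $5:0, $6:0}
[2] add  $1, $3, $5  →  {$0:0, $1:11, $2:3, $3:11, $4:12, $5:0, $6:0}
[3] bne  $1, $2, L6  →  {$0:0, $1:11, $2:3, $3:11, $4:12, $5:0, $6:0}  ⟨branch taken⟩
[4] slt  $2, $0, $1  →  {$0:0, $1:11, $2:1, $3:11, $4:12, $5:0, $6:0}
[6] xor  $6, $2, $3  →  {$0:0, $1:11, $2:1, $3:11, $4:12, $5:0, $6:10}
[7] slti  $0, $2, 0  →  {$0:0, $1:11, $2:1, $3:11, $4:12, $5:0, $6:10}
[8] sub  $5, $1, $0  →  {$0:0, $1:11, $2:1, $3:11, $4:12, $5:11, $6:10}

1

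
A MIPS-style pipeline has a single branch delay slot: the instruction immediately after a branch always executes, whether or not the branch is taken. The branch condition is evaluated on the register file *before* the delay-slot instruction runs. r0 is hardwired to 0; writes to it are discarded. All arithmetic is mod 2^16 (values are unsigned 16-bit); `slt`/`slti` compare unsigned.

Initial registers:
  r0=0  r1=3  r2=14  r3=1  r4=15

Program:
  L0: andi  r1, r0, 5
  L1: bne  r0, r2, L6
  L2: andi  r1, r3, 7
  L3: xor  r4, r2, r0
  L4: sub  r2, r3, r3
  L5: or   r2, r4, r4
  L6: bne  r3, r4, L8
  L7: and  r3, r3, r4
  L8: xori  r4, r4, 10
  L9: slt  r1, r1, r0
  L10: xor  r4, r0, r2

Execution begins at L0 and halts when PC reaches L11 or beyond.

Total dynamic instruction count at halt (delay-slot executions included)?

8

  step pc=0: andi  r1, r0, 5  regs=(0,0,14,1,15)
  step pc=1: bne  r0, r2, L6  cond=T  regs=(0,0,14,1,15)
  step pc=2: andi  r1, r3, 7  regs=(0,1,14,1,15)
  step pc=6: bne  r3, r4, L8  cond=T  regs=(0,1,14,1,15)
  step pc=7: and  r3, r3, r4  regs=(0,1,14,1,15)
  step pc=8: xori  r4, r4, 10  regs=(0,1,14,1,5)
  step pc=9: slt  r1, r1, r0  regs=(0,0,14,1,5)
  step pc=10: xor  r4, r0, r2  regs=(0,0,14,1,14)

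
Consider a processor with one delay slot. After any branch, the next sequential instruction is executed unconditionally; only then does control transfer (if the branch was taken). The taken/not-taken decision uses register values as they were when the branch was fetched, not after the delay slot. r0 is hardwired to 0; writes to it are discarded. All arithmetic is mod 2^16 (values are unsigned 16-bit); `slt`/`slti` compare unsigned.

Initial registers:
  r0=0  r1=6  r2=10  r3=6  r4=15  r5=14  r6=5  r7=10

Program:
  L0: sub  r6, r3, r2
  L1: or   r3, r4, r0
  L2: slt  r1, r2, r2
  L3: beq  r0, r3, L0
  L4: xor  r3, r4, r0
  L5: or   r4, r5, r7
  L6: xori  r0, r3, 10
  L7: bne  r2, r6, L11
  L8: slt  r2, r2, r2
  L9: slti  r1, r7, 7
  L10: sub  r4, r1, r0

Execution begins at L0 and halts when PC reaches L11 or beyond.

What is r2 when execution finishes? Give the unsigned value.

PC=0  sub  r6, r3, r2        | r0=0 r1=6 r2=10 r3=6 r4=15 r5=14 r6=65532 r7=10
PC=1  or   r3, r4, r0        | r0=0 r1=6 r2=10 r3=15 r4=15 r5=14 r6=65532 r7=10
PC=2  slt  r1, r2, r2        | r0=0 r1=0 r2=10 r3=15 r4=15 r5=14 r6=65532 r7=10
PC=3  beq  r0, r3, L0        | r0=0 r1=0 r2=10 r3=15 r4=15 r5=14 r6=65532 r7=10  [not taken]
PC=4  xor  r3, r4, r0        | r0=0 r1=0 r2=10 r3=15 r4=15 r5=14 r6=65532 r7=10
PC=5  or   r4, r5, r7        | r0=0 r1=0 r2=10 r3=15 r4=14 r5=14 r6=65532 r7=10
PC=6  xori  r0, r3, 10       | r0=0 r1=0 r2=10 r3=15 r4=14 r5=14 r6=65532 r7=10
PC=7  bne  r2, r6, L11       | r0=0 r1=0 r2=10 r3=15 r4=14 r5=14 r6=65532 r7=10  [TAKEN]
PC=8  slt  r2, r2, r2        | r0=0 r1=0 r2=0 r3=15 r4=14 r5=14 r6=65532 r7=10

0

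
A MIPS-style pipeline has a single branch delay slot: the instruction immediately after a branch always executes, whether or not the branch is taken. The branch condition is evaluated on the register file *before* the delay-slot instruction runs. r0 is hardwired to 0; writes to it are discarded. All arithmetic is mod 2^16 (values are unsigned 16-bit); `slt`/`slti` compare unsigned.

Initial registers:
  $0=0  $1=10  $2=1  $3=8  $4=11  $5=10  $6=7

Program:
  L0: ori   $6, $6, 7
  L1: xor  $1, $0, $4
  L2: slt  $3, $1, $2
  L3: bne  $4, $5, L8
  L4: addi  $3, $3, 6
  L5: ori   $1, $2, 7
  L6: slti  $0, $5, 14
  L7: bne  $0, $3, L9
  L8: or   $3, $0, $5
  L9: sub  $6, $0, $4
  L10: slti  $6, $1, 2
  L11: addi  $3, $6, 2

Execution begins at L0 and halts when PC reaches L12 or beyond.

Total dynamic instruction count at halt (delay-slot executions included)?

  step pc=0: ori   $6, $6, 7  regs=(0,10,1,8,11,10,7)
  step pc=1: xor  $1, $0, $4  regs=(0,11,1,8,11,10,7)
  step pc=2: slt  $3, $1, $2  regs=(0,11,1,0,11,10,7)
  step pc=3: bne  $4, $5, L8  cond=T  regs=(0,11,1,0,11,10,7)
  step pc=4: addi  $3, $3, 6  regs=(0,11,1,6,11,10,7)
  step pc=8: or   $3, $0, $5  regs=(0,11,1,10,11,10,7)
  step pc=9: sub  $6, $0, $4  regs=(0,11,1,10,11,10,65525)
  step pc=10: slti  $6, $1, 2  regs=(0,11,1,10,11,10,0)
  step pc=11: addi  $3, $6, 2  regs=(0,11,1,2,11,10,0)

9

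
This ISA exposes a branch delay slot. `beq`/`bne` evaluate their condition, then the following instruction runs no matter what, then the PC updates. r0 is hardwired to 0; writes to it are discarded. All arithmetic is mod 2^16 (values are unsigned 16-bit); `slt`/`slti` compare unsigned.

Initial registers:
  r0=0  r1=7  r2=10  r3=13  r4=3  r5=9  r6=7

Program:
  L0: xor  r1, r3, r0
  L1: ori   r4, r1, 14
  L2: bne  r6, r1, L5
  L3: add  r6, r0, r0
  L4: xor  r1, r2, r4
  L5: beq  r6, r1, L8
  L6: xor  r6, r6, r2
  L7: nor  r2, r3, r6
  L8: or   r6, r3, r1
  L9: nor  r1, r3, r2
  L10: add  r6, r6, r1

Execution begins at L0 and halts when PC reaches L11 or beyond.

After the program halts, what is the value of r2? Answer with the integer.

65520

[0] xor  r1, r3, r0  →  {r0:0, r1:13, r2:10, r3:13, r4:3, r5:9, r6:7}
[1] ori   r4, r1, 14  →  {r0:0, r1:13, r2:10, r3:13, r4:15, r5:9, r6:7}
[2] bne  r6, r1, L5  →  {r0:0, r1:13, r2:10, r3:13, r4:15, r5:9, r6:7}  ⟨branch taken⟩
[3] add  r6, r0, r0  →  {r0:0, r1:13, r2:10, r3:13, r4:15, r5:9, r6:0}
[5] beq  r6, r1, L8  →  {r0:0, r1:13, r2:10, r3:13, r4:15, r5:9, r6:0}  ⟨branch fallthrough⟩
[6] xor  r6, r6, r2  →  {r0:0, r1:13, r2:10, r3:13, r4:15, r5:9, r6:10}
[7] nor  r2, r3, r6  →  {r0:0, r1:13, r2:65520, r3:13, r4:15, r5:9, r6:10}
[8] or   r6, r3, r1  →  {r0:0, r1:13, r2:65520, r3:13, r4:15, r5:9, r6:13}
[9] nor  r1, r3, r2  →  {r0:0, r1:2, r2:65520, r3:13, r4:15, r5:9, r6:13}
[10] add  r6, r6, r1  →  {r0:0, r1:2, r2:65520, r3:13, r4:15, r5:9, r6:15}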